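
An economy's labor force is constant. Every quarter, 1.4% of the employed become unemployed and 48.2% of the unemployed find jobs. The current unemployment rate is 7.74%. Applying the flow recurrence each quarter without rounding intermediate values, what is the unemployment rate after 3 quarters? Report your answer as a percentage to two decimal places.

With a fixed labor force, u_{t+1} = u_t + s·(1−u_t) − f·u_t = u_t·(1−s−f) + s.
Here 1−s−f = 0.504 and s = 0.014.
u_1 = 0.077400 × 0.504 + 0.014 = 0.053010.
u_2 = 0.053010 × 0.504 + 0.014 = 0.040717.
u_3 = 0.040717 × 0.504 + 0.014 = 0.034521.

Unemployment rate after three quarters ≈ 3.45%.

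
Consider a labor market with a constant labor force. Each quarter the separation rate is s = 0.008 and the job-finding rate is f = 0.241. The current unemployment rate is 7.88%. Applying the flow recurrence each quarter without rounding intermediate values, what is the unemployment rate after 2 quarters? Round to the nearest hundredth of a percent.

Unemployment rate after two quarters ≈ 5.85%.

With a fixed labor force, u_{t+1} = u_t + s·(1−u_t) − f·u_t = u_t·(1−s−f) + s.
Here 1−s−f = 0.751 and s = 0.008.
u_1 = 0.078800 × 0.751 + 0.008 = 0.067179.
u_2 = 0.067179 × 0.751 + 0.008 = 0.058451.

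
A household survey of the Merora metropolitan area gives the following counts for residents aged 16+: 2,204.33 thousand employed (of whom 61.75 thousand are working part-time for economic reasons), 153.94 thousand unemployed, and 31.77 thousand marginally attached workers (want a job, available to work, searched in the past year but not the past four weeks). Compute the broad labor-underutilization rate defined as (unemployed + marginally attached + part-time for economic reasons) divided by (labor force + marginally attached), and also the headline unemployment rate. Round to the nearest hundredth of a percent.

Labor force = 2,204.33 + 153.94 = 2,358.27 thousand.
Numerator = 153.94 + 31.77 + 61.75 = 247.46 thousand.
Denominator = 2,358.27 + 31.77 = 2,390.04 thousand.
Broad rate = 247.46 / 2,390.04 = 10.35%.
Headline unemployment rate = 153.94 / 2,358.27 = 6.53%.

Broad underutilization rate ≈ 10.35%; headline unemployment rate ≈ 6.53%.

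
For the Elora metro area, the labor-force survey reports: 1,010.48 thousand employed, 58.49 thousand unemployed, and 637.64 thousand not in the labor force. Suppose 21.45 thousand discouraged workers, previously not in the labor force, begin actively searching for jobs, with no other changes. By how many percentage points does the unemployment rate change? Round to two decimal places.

The unemployment rate changes by +1.86 percentage points.

Initially, labor force = 1,010.48 + 58.49 = 1,068.97 thousand, so u = 58.49/1,068.97 = 5.47%.
After the change, unemployed and labor force both rise by 21.45 → E = 1,010.48, U = 79.94, labor force = 1,090.42 thousand.
New unemployment rate = 79.94 / 1,090.42 = 7.33%.
Change = 7.33% − 5.47% = +1.86 percentage points.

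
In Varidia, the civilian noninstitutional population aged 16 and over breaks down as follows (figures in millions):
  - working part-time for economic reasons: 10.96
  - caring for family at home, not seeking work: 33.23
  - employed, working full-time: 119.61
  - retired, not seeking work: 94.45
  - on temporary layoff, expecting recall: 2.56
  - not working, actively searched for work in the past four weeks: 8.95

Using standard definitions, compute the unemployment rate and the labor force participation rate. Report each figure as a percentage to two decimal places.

Unemployment rate ≈ 8.10%; labor force participation rate ≈ 52.67%.

Employed = 10.96 + 119.61 = 130.57 million (anyone who worked, including part-time for economic reasons, counts as employed).
Unemployed = 2.56 + 8.95 = 11.51 million (jobless and actively searching, or on temporary layoff).
Labor force = 130.57 + 11.51 = 142.08 million.
Not in labor force = 33.23 + 94.45 = 127.68 million (those not working and not actively searching are outside the labor force).
Civilian working-age population = 142.08 + 127.68 = 269.76 million.
Unemployment rate = 11.51 / 142.08 = 8.10%.
Labor force participation rate = 142.08 / 269.76 = 52.67%.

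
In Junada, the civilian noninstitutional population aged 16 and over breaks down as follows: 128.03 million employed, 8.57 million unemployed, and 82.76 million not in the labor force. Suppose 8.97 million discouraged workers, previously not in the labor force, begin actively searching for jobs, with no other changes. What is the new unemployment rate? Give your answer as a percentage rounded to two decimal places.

Initially, labor force = 128.03 + 8.57 = 136.60 million, so u = 8.57/136.60 = 6.27%.
After the change, unemployed and labor force both rise by 8.97 → E = 128.03, U = 17.54, labor force = 145.57 million.
New unemployment rate = 17.54 / 145.57 = 12.05%.

New unemployment rate ≈ 12.05%.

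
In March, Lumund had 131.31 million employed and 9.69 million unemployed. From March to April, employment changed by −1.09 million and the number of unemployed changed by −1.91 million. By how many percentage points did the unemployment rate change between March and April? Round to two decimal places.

The unemployment rate changed by −1.23 percentage points.

March: labor force = 131.31 + 9.69 = 141.00; u = 9.69/141.00 = 6.87%.
April: labor force = 130.22 + 7.78 = 138.00; u = 7.78/138.00 = 5.64%.
Change = 5.64% − 6.87% = −1.23 pp.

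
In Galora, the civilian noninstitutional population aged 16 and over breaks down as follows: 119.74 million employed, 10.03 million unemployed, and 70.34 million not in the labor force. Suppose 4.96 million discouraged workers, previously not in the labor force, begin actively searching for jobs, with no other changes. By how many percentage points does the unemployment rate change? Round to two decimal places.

Initially, labor force = 119.74 + 10.03 = 129.77 million, so u = 10.03/129.77 = 7.73%.
After the change, unemployed and labor force both rise by 4.96 → E = 119.74, U = 14.99, labor force = 134.73 million.
New unemployment rate = 14.99 / 134.73 = 11.13%.
Change = 11.13% − 7.73% = +3.40 percentage points.

The unemployment rate changes by +3.40 percentage points.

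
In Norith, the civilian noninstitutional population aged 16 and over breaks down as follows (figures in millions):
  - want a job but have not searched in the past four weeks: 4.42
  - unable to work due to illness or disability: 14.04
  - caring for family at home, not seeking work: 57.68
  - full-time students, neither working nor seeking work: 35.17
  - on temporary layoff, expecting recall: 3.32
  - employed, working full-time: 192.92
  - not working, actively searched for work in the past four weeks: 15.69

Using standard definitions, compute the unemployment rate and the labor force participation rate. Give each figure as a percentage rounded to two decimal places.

Employed = 192.92 million.
Unemployed = 3.32 + 15.69 = 19.01 million (jobless and actively searching, or on temporary layoff).
Labor force = 192.92 + 19.01 = 211.93 million.
Not in labor force = 4.42 + 14.04 + 57.68 + 35.17 = 111.31 million (those not working and not actively searching are outside the labor force — including those who want a job but have given up searching).
Civilian working-age population = 211.93 + 111.31 = 323.24 million.
Unemployment rate = 19.01 / 211.93 = 8.97%.
Labor force participation rate = 211.93 / 323.24 = 65.56%.

Unemployment rate ≈ 8.97%; labor force participation rate ≈ 65.56%.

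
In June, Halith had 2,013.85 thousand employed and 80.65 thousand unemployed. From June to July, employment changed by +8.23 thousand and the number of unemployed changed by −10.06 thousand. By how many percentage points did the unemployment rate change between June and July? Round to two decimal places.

June: labor force = 2,013.85 + 80.65 = 2,094.50; u = 80.65/2,094.50 = 3.85%.
July: labor force = 2,022.08 + 70.59 = 2,092.67; u = 70.59/2,092.67 = 3.37%.
Change = 3.37% − 3.85% = −0.48 pp.

The unemployment rate changed by −0.48 percentage points.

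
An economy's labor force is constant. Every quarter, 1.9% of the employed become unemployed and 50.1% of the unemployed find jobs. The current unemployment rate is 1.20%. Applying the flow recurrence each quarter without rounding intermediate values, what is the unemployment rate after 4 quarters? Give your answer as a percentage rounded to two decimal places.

Unemployment rate after four quarters ≈ 3.52%.

With a fixed labor force, u_{t+1} = u_t + s·(1−u_t) − f·u_t = u_t·(1−s−f) + s.
Here 1−s−f = 0.480 and s = 0.019.
u_1 = 0.012000 × 0.480 + 0.019 = 0.024760.
u_2 = 0.024760 × 0.480 + 0.019 = 0.030885.
u_3 = 0.030885 × 0.480 + 0.019 = 0.033825.
u_4 = 0.033825 × 0.480 + 0.019 = 0.035236.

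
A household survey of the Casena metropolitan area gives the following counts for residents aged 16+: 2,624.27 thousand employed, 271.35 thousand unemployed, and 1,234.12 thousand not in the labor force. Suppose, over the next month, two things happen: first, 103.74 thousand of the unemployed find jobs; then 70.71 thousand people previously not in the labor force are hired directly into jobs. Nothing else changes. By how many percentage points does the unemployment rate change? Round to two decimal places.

The unemployment rate changes by −3.72 percentage points.

Initially, labor force = 2,624.27 + 271.35 = 2,895.62 thousand, so u = 271.35/2,895.62 = 9.37%.
After the first change, unemployed falls and employed rises by 103.74; labor force unchanged → E = 2,728.01, U = 167.61, labor force = 2,895.62 thousand.
After the second change, employed and labor force both rise by 70.71; unemployed unchanged → E = 2,798.72, U = 167.61, labor force = 2,966.33 thousand.
New unemployment rate = 167.61 / 2,966.33 = 5.65%.
Change = 5.65% − 9.37% = −3.72 percentage points.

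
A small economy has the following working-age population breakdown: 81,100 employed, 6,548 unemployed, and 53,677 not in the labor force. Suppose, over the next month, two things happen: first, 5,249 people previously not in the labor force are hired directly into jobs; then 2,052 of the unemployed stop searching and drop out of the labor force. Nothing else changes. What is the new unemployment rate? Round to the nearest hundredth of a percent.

New unemployment rate ≈ 4.95%.

Initially, labor force = 81,100 + 6,548 = 87,648, so u = 6,548/87,648 = 7.47%.
After the first change, employed and labor force both rise by 5,249; unemployed unchanged → E = 86,349, U = 6,548, labor force = 92,897.
After the second change, unemployed and labor force both fall by 2,052 → E = 86,349, U = 4,496, labor force = 90,845.
New unemployment rate = 4,496 / 90,845 = 4.95%.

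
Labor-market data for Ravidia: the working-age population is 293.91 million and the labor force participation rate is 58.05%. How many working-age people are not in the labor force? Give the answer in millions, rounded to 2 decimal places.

About 123.30 million are not in the labor force.

Share not in the labor force = 1 − 0.5805 = 0.4195.
Not in labor force = 0.4195 × 293.91 ≈ 123.30 million.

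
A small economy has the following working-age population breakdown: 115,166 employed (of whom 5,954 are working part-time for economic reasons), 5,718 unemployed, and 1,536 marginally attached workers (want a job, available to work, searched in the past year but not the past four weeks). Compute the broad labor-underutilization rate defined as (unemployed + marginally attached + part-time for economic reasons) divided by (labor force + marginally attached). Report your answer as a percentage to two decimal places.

Broad underutilization rate ≈ 10.79%.

Labor force = 115,166 + 5,718 = 120,884.
Numerator = 5,718 + 1,536 + 5,954 = 13,208.
Denominator = 120,884 + 1,536 = 122,420.
Broad rate = 13,208 / 122,420 = 10.79%.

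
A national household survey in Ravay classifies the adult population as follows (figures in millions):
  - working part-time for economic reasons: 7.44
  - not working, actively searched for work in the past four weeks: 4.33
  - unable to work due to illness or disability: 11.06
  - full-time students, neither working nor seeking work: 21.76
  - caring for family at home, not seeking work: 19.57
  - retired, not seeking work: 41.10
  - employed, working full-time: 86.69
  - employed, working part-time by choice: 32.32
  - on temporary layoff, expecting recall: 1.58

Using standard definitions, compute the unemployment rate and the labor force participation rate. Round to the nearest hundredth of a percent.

Unemployment rate ≈ 4.47%; labor force participation rate ≈ 58.61%.

Employed = 7.44 + 86.69 + 32.32 = 126.45 million (anyone who worked, including part-time for economic reasons, counts as employed).
Unemployed = 4.33 + 1.58 = 5.91 million (jobless and actively searching, or on temporary layoff).
Labor force = 126.45 + 5.91 = 132.36 million.
Not in labor force = 11.06 + 21.76 + 19.57 + 41.10 = 93.49 million (those not working and not actively searching are outside the labor force).
Civilian working-age population = 132.36 + 93.49 = 225.85 million.
Unemployment rate = 5.91 / 132.36 = 4.47%.
Labor force participation rate = 132.36 / 225.85 = 58.61%.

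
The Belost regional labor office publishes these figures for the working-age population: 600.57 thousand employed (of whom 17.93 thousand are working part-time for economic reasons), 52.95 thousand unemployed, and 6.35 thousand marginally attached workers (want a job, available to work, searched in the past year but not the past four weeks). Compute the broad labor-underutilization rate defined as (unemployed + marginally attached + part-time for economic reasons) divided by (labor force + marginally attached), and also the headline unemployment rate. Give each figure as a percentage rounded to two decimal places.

Labor force = 600.57 + 52.95 = 653.52 thousand.
Numerator = 52.95 + 6.35 + 17.93 = 77.23 thousand.
Denominator = 653.52 + 6.35 = 659.87 thousand.
Broad rate = 77.23 / 659.87 = 11.70%.
Headline unemployment rate = 52.95 / 653.52 = 8.10%.

Broad underutilization rate ≈ 11.70%; headline unemployment rate ≈ 8.10%.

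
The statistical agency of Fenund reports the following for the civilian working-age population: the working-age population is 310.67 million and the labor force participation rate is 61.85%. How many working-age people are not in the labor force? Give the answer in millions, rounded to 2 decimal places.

Share not in the labor force = 1 − 0.6185 = 0.3815.
Not in labor force = 0.3815 × 310.67 ≈ 118.52 million.

About 118.52 million are not in the labor force.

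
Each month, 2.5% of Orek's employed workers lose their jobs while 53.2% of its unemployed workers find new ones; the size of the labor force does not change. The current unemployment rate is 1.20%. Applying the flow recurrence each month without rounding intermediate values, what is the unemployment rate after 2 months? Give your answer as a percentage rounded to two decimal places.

Unemployment rate after two months ≈ 3.84%.

With a fixed labor force, u_{t+1} = u_t + s·(1−u_t) − f·u_t = u_t·(1−s−f) + s.
Here 1−s−f = 0.443 and s = 0.025.
u_1 = 0.012000 × 0.443 + 0.025 = 0.030316.
u_2 = 0.030316 × 0.443 + 0.025 = 0.038430.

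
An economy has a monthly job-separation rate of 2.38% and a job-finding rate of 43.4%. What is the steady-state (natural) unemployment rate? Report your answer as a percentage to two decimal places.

At steady state the flows balance: s·E = f·U, so U/(E+U) = s/(s+f).
u* = 2.38 / (2.38 + 43.4) = 2.38 / 45.78 = 5.20%.

Steady-state unemployment rate ≈ 5.20%.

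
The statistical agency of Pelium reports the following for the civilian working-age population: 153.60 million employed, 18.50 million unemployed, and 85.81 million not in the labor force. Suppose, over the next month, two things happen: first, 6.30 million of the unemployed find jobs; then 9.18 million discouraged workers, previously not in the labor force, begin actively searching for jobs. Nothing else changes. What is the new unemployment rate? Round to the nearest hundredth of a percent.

Initially, labor force = 153.60 + 18.50 = 172.10 million, so u = 18.50/172.10 = 10.75%.
After the first change, unemployed falls and employed rises by 6.30; labor force unchanged → E = 159.90, U = 12.20, labor force = 172.10 million.
After the second change, unemployed and labor force both rise by 9.18 → E = 159.90, U = 21.38, labor force = 181.28 million.
New unemployment rate = 21.38 / 181.28 = 11.79%.

New unemployment rate ≈ 11.79%.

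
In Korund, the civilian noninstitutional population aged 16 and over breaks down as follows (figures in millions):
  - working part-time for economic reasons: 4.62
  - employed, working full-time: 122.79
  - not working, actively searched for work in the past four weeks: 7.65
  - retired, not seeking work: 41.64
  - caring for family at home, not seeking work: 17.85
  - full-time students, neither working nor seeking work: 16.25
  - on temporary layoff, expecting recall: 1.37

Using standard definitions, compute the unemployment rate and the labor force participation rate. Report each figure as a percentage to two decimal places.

Unemployment rate ≈ 6.61%; labor force participation rate ≈ 64.30%.

Employed = 4.62 + 122.79 = 127.41 million (anyone who worked, including part-time for economic reasons, counts as employed).
Unemployed = 7.65 + 1.37 = 9.02 million (jobless and actively searching, or on temporary layoff).
Labor force = 127.41 + 9.02 = 136.43 million.
Not in labor force = 41.64 + 17.85 + 16.25 = 75.74 million (those not working and not actively searching are outside the labor force).
Civilian working-age population = 136.43 + 75.74 = 212.17 million.
Unemployment rate = 9.02 / 136.43 = 6.61%.
Labor force participation rate = 136.43 / 212.17 = 64.30%.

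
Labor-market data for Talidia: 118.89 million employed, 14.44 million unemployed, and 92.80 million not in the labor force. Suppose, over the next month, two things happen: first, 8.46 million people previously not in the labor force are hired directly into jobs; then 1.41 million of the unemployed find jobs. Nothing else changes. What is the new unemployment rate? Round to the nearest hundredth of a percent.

Initially, labor force = 118.89 + 14.44 = 133.33 million, so u = 14.44/133.33 = 10.83%.
After the first change, employed and labor force both rise by 8.46; unemployed unchanged → E = 127.35, U = 14.44, labor force = 141.79 million.
After the second change, unemployed falls and employed rises by 1.41; labor force unchanged → E = 128.76, U = 13.03, labor force = 141.79 million.
New unemployment rate = 13.03 / 141.79 = 9.19%.

New unemployment rate ≈ 9.19%.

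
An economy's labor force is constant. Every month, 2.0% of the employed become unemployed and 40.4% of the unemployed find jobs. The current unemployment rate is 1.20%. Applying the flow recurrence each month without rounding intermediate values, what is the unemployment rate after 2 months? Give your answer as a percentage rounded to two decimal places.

Unemployment rate after two months ≈ 3.55%.

With a fixed labor force, u_{t+1} = u_t + s·(1−u_t) − f·u_t = u_t·(1−s−f) + s.
Here 1−s−f = 0.576 and s = 0.020.
u_1 = 0.012000 × 0.576 + 0.020 = 0.026912.
u_2 = 0.026912 × 0.576 + 0.020 = 0.035501.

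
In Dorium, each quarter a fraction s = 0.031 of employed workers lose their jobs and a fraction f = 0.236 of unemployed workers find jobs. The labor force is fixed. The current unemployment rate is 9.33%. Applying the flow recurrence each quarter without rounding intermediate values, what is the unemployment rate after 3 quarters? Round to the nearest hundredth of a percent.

Unemployment rate after three quarters ≈ 10.71%.

With a fixed labor force, u_{t+1} = u_t + s·(1−u_t) − f·u_t = u_t·(1−s−f) + s.
Here 1−s−f = 0.733 and s = 0.031.
u_1 = 0.093300 × 0.733 + 0.031 = 0.099389.
u_2 = 0.099389 × 0.733 + 0.031 = 0.103852.
u_3 = 0.103852 × 0.733 + 0.031 = 0.107124.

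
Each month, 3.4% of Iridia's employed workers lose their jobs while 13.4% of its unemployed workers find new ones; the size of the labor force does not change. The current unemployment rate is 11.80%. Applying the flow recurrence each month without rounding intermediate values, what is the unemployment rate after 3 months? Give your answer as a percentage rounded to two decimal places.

With a fixed labor force, u_{t+1} = u_t + s·(1−u_t) − f·u_t = u_t·(1−s−f) + s.
Here 1−s−f = 0.832 and s = 0.034.
u_1 = 0.118000 × 0.832 + 0.034 = 0.132176.
u_2 = 0.132176 × 0.832 + 0.034 = 0.143970.
u_3 = 0.143970 × 0.832 + 0.034 = 0.153783.

Unemployment rate after three months ≈ 15.38%.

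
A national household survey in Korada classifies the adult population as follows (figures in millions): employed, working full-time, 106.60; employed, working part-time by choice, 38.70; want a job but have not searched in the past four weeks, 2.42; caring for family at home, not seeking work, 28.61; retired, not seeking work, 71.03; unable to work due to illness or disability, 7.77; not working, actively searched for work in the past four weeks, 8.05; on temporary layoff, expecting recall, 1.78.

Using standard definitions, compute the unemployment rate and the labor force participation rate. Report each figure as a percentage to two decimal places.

Unemployment rate ≈ 6.34%; labor force participation rate ≈ 58.55%.

Employed = 106.60 + 38.70 = 145.30 million.
Unemployed = 8.05 + 1.78 = 9.83 million (jobless and actively searching, or on temporary layoff).
Labor force = 145.30 + 9.83 = 155.13 million.
Not in labor force = 2.42 + 28.61 + 71.03 + 7.77 = 109.83 million (those not working and not actively searching are outside the labor force — including those who want a job but have given up searching).
Civilian working-age population = 155.13 + 109.83 = 264.96 million.
Unemployment rate = 9.83 / 155.13 = 6.34%.
Labor force participation rate = 155.13 / 264.96 = 58.55%.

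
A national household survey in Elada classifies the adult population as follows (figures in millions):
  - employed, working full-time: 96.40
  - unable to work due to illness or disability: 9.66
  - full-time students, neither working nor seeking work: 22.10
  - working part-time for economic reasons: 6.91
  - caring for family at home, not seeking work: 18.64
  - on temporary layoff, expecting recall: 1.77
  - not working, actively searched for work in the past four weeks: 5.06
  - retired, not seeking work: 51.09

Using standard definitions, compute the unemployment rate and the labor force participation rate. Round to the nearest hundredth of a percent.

Employed = 96.40 + 6.91 = 103.31 million (anyone who worked, including part-time for economic reasons, counts as employed).
Unemployed = 1.77 + 5.06 = 6.83 million (jobless and actively searching, or on temporary layoff).
Labor force = 103.31 + 6.83 = 110.14 million.
Not in labor force = 9.66 + 22.10 + 18.64 + 51.09 = 101.49 million (those not working and not actively searching are outside the labor force).
Civilian working-age population = 110.14 + 101.49 = 211.63 million.
Unemployment rate = 6.83 / 110.14 = 6.20%.
Labor force participation rate = 110.14 / 211.63 = 52.04%.

Unemployment rate ≈ 6.20%; labor force participation rate ≈ 52.04%.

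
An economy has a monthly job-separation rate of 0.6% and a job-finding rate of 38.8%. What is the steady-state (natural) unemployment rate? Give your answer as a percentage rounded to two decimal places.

Steady-state unemployment rate ≈ 1.52%.

At steady state the flows balance: s·E = f·U, so U/(E+U) = s/(s+f).
u* = 0.6 / (0.6 + 38.8) = 0.6 / 39.40 = 1.52%.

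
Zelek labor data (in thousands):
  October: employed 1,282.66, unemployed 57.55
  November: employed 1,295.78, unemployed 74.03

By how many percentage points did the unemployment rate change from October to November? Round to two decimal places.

The unemployment rate changed by +1.11 percentage points.

October: labor force = 1,282.66 + 57.55 = 1,340.21; u = 57.55/1,340.21 = 4.29%.
November: labor force = 1,295.78 + 74.03 = 1,369.81; u = 74.03/1,369.81 = 5.40%.
Change = 5.40% − 4.29% = +1.11 pp.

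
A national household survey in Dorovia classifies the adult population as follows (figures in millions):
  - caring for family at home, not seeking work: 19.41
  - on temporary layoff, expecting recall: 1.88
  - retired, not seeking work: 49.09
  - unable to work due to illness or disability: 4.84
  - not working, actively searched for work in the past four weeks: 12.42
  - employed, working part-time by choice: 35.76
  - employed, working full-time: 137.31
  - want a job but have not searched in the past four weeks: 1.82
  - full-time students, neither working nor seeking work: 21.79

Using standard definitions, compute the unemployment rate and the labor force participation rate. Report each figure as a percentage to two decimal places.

Unemployment rate ≈ 7.63%; labor force participation rate ≈ 65.90%.

Employed = 35.76 + 137.31 = 173.07 million.
Unemployed = 1.88 + 12.42 = 14.30 million (jobless and actively searching, or on temporary layoff).
Labor force = 173.07 + 14.30 = 187.37 million.
Not in labor force = 19.41 + 49.09 + 4.84 + 1.82 + 21.79 = 96.95 million (those not working and not actively searching are outside the labor force — including those who want a job but have given up searching).
Civilian working-age population = 187.37 + 96.95 = 284.32 million.
Unemployment rate = 14.30 / 187.37 = 7.63%.
Labor force participation rate = 187.37 / 284.32 = 65.90%.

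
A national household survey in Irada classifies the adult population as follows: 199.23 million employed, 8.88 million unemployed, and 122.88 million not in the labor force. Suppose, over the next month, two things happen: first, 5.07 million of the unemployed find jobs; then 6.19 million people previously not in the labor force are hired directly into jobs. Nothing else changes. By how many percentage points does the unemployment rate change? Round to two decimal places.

The unemployment rate changes by −2.49 percentage points.

Initially, labor force = 199.23 + 8.88 = 208.11 million, so u = 8.88/208.11 = 4.27%.
After the first change, unemployed falls and employed rises by 5.07; labor force unchanged → E = 204.30, U = 3.81, labor force = 208.11 million.
After the second change, employed and labor force both rise by 6.19; unemployed unchanged → E = 210.49, U = 3.81, labor force = 214.30 million.
New unemployment rate = 3.81 / 214.30 = 1.78%.
Change = 1.78% − 4.27% = −2.49 percentage points.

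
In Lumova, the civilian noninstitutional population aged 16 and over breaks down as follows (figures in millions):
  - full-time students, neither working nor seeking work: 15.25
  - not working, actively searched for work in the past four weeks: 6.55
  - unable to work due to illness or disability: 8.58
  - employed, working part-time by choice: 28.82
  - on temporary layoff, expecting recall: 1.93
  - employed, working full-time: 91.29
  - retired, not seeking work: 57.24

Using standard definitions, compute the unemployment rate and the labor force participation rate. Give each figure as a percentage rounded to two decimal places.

Employed = 28.82 + 91.29 = 120.11 million.
Unemployed = 6.55 + 1.93 = 8.48 million (jobless and actively searching, or on temporary layoff).
Labor force = 120.11 + 8.48 = 128.59 million.
Not in labor force = 15.25 + 8.58 + 57.24 = 81.07 million (those not working and not actively searching are outside the labor force).
Civilian working-age population = 128.59 + 81.07 = 209.66 million.
Unemployment rate = 8.48 / 128.59 = 6.59%.
Labor force participation rate = 128.59 / 209.66 = 61.33%.

Unemployment rate ≈ 6.59%; labor force participation rate ≈ 61.33%.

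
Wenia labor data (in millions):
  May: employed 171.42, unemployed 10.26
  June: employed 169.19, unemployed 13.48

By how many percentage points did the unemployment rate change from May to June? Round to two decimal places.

May: labor force = 171.42 + 10.26 = 181.68; u = 10.26/181.68 = 5.65%.
June: labor force = 169.19 + 13.48 = 182.67; u = 13.48/182.67 = 7.38%.
Change = 7.38% − 5.65% = +1.73 pp.

The unemployment rate changed by +1.73 percentage points.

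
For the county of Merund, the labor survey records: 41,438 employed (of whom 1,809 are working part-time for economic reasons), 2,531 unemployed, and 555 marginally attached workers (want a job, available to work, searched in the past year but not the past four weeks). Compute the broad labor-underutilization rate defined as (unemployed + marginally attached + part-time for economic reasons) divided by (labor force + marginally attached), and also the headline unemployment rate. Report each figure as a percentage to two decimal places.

Labor force = 41,438 + 2,531 = 43,969.
Numerator = 2,531 + 555 + 1,809 = 4,895.
Denominator = 43,969 + 555 = 44,524.
Broad rate = 4,895 / 44,524 = 10.99%.
Headline unemployment rate = 2,531 / 43,969 = 5.76%.

Broad underutilization rate ≈ 10.99%; headline unemployment rate ≈ 5.76%.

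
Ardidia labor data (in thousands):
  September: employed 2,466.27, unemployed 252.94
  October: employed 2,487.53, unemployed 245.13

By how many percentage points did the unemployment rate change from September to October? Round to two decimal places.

The unemployment rate changed by −0.33 percentage points.

September: labor force = 2,466.27 + 252.94 = 2,719.21; u = 252.94/2,719.21 = 9.30%.
October: labor force = 2,487.53 + 245.13 = 2,732.66; u = 245.13/2,732.66 = 8.97%.
Change = 8.97% − 9.30% = −0.33 pp.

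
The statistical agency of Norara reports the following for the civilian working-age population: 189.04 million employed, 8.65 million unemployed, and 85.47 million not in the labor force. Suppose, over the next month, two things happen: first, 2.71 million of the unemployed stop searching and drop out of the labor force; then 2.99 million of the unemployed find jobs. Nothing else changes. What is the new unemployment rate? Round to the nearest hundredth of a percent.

New unemployment rate ≈ 1.51%.

Initially, labor force = 189.04 + 8.65 = 197.69 million, so u = 8.65/197.69 = 4.38%.
After the first change, unemployed and labor force both fall by 2.71 → E = 189.04, U = 5.94, labor force = 194.98 million.
After the second change, unemployed falls and employed rises by 2.99; labor force unchanged → E = 192.03, U = 2.95, labor force = 194.98 million.
New unemployment rate = 2.95 / 194.98 = 1.51%.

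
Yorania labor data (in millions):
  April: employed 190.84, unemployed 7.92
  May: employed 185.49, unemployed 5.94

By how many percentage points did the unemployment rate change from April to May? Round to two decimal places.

The unemployment rate changed by −0.88 percentage points.

April: labor force = 190.84 + 7.92 = 198.76; u = 7.92/198.76 = 3.98%.
May: labor force = 185.49 + 5.94 = 191.43; u = 5.94/191.43 = 3.10%.
Change = 3.10% − 3.98% = −0.88 pp.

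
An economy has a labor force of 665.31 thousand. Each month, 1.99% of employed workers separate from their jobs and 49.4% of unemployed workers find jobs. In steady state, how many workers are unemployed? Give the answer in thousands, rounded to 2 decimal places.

Steady-state unemployment rate u* = s/(s+f) = 1.99/(1.99+49.4) = 0.038723.
Unemployed = u* × labor force = 0.038723 × 665.31 ≈ 25.76 thousand.

About 25.76 thousand are unemployed in steady state.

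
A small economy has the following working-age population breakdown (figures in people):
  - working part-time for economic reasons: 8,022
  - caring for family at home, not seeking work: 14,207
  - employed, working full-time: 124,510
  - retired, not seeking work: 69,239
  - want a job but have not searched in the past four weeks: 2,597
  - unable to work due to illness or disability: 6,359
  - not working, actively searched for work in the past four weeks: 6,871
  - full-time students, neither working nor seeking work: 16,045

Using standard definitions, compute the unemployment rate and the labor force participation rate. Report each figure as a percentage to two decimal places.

Employed = 8,022 + 124,510 = 132,532 (anyone who worked, including part-time for economic reasons, counts as employed).
Unemployed = 6,871.
Labor force = 132,532 + 6,871 = 139,403.
Not in labor force = 14,207 + 69,239 + 2,597 + 6,359 + 16,045 = 108,447 (those not working and not actively searching are outside the labor force — including those who want a job but have given up searching).
Civilian working-age population = 139,403 + 108,447 = 247,850.
Unemployment rate = 6,871 / 139,403 = 4.93%.
Labor force participation rate = 139,403 / 247,850 = 56.24%.

Unemployment rate ≈ 4.93%; labor force participation rate ≈ 56.24%.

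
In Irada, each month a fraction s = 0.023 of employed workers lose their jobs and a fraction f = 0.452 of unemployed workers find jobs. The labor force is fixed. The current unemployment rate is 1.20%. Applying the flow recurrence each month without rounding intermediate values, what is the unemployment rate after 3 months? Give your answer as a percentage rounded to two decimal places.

Unemployment rate after three months ≈ 4.32%.

With a fixed labor force, u_{t+1} = u_t + s·(1−u_t) − f·u_t = u_t·(1−s−f) + s.
Here 1−s−f = 0.525 and s = 0.023.
u_1 = 0.012000 × 0.525 + 0.023 = 0.029300.
u_2 = 0.029300 × 0.525 + 0.023 = 0.038382.
u_3 = 0.038382 × 0.525 + 0.023 = 0.043151.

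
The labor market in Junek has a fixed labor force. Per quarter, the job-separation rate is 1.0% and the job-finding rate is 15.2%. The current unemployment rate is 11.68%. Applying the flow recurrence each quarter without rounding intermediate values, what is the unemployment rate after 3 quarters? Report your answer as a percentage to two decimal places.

With a fixed labor force, u_{t+1} = u_t + s·(1−u_t) − f·u_t = u_t·(1−s−f) + s.
Here 1−s−f = 0.838 and s = 0.010.
u_1 = 0.116800 × 0.838 + 0.010 = 0.107878.
u_2 = 0.107878 × 0.838 + 0.010 = 0.100402.
u_3 = 0.100402 × 0.838 + 0.010 = 0.094137.

Unemployment rate after three quarters ≈ 9.41%.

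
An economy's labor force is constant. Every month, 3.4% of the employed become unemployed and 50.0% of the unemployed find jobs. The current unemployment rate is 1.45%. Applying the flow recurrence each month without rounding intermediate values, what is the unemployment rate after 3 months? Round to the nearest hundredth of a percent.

With a fixed labor force, u_{t+1} = u_t + s·(1−u_t) − f·u_t = u_t·(1−s−f) + s.
Here 1−s−f = 0.466 and s = 0.034.
u_1 = 0.014500 × 0.466 + 0.034 = 0.040757.
u_2 = 0.040757 × 0.466 + 0.034 = 0.052993.
u_3 = 0.052993 × 0.466 + 0.034 = 0.058695.

Unemployment rate after three months ≈ 5.87%.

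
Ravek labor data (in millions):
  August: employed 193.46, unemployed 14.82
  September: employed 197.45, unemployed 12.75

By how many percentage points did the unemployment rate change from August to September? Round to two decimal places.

The unemployment rate changed by −1.05 percentage points.

August: labor force = 193.46 + 14.82 = 208.28; u = 14.82/208.28 = 7.12%.
September: labor force = 197.45 + 12.75 = 210.20; u = 12.75/210.20 = 6.07%.
Change = 6.07% − 7.12% = −1.05 pp.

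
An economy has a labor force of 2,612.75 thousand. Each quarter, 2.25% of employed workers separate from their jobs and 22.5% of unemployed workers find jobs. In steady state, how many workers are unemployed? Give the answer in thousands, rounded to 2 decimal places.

Steady-state unemployment rate u* = s/(s+f) = 2.25/(2.25+22.5) = 0.090909.
Unemployed = u* × labor force = 0.090909 × 2,612.75 ≈ 237.52 thousand.

About 237.52 thousand are unemployed in steady state.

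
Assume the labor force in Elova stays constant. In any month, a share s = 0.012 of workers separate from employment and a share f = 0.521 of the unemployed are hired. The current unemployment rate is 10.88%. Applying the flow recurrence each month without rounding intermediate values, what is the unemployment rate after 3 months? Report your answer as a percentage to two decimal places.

With a fixed labor force, u_{t+1} = u_t + s·(1−u_t) − f·u_t = u_t·(1−s−f) + s.
Here 1−s−f = 0.467 and s = 0.012.
u_1 = 0.108800 × 0.467 + 0.012 = 0.062810.
u_2 = 0.062810 × 0.467 + 0.012 = 0.041332.
u_3 = 0.041332 × 0.467 + 0.012 = 0.031302.

Unemployment rate after three months ≈ 3.13%.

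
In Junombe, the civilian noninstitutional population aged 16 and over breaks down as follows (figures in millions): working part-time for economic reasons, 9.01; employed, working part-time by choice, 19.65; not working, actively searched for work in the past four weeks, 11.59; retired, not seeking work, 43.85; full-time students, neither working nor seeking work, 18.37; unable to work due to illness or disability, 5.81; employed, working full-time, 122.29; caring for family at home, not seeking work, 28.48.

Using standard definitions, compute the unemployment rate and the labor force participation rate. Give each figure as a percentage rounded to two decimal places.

Employed = 9.01 + 19.65 + 122.29 = 150.95 million (anyone who worked, including part-time for economic reasons, counts as employed).
Unemployed = 11.59 million.
Labor force = 150.95 + 11.59 = 162.54 million.
Not in labor force = 43.85 + 18.37 + 5.81 + 28.48 = 96.51 million (those not working and not actively searching are outside the labor force).
Civilian working-age population = 162.54 + 96.51 = 259.05 million.
Unemployment rate = 11.59 / 162.54 = 7.13%.
Labor force participation rate = 162.54 / 259.05 = 62.74%.

Unemployment rate ≈ 7.13%; labor force participation rate ≈ 62.74%.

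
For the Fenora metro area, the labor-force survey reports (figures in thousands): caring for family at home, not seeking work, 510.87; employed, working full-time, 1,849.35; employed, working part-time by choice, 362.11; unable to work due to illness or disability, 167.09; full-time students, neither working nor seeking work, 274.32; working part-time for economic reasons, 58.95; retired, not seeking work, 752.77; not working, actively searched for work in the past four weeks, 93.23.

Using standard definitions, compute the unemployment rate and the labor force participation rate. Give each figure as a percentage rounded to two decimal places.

Unemployment rate ≈ 3.94%; labor force participation rate ≈ 58.09%.

Employed = 1,849.35 + 362.11 + 58.95 = 2,270.41 thousand (anyone who worked, including part-time for economic reasons, counts as employed).
Unemployed = 93.23 thousand.
Labor force = 2,270.41 + 93.23 = 2,363.64 thousand.
Not in labor force = 510.87 + 167.09 + 274.32 + 752.77 = 1,705.05 thousand (those not working and not actively searching are outside the labor force).
Civilian working-age population = 2,363.64 + 1,705.05 = 4,068.69 thousand.
Unemployment rate = 93.23 / 2,363.64 = 3.94%.
Labor force participation rate = 2,363.64 / 4,068.69 = 58.09%.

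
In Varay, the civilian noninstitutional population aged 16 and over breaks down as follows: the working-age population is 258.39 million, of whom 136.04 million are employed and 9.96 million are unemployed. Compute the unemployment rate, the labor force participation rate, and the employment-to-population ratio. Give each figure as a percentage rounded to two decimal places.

Labor force = employed + unemployed = 136.04 + 9.96 = 146.00 million.
Unemployment rate = 9.96 / 146.00 = 6.82%.
Labor force participation rate = 146.00 / 258.39 = 56.50%.
Employment-population ratio = 136.04 / 258.39 = 52.65%.

Unemployment rate ≈ 6.82%; labor force participation rate ≈ 56.50%; employment-population ratio ≈ 52.65%.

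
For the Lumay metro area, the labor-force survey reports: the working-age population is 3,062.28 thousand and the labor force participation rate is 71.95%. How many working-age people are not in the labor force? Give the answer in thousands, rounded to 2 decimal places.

Share not in the labor force = 1 − 0.7195 = 0.2805.
Not in labor force = 0.2805 × 3,062.28 ≈ 858.97 thousand.

About 858.97 thousand are not in the labor force.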